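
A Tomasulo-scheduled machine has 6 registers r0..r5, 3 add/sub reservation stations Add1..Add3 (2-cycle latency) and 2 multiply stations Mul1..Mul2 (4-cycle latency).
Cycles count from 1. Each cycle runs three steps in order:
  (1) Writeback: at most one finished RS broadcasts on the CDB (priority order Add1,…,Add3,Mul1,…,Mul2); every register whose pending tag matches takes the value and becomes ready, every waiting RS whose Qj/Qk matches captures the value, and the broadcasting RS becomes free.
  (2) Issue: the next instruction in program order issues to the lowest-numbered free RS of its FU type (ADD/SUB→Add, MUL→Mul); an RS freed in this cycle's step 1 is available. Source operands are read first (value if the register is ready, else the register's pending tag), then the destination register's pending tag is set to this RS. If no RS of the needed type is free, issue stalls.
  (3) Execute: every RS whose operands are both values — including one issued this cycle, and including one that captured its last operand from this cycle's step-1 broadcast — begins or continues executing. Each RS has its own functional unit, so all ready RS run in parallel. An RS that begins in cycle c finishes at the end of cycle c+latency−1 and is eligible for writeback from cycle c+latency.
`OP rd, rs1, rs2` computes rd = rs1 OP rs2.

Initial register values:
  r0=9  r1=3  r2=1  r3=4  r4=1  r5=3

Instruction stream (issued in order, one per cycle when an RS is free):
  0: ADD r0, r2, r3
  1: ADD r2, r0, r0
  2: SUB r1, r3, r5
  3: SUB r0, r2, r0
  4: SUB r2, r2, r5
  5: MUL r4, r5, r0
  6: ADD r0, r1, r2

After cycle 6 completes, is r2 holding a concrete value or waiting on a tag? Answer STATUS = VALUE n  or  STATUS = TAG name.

  c1: issue ADD r0<-Add1  regs: r0:Add1,r1:3,r2:1,r3:4,r4:1,r5:3
  c2: issue ADD r2<-Add2  regs: r0:Add1,r1:3,r2:Add2,r3:4,r4:1,r5:3
  c3: CDB Add1=5; issue SUB r1<-Add1  regs: r0:5,r1:Add1,r2:Add2,r3:4,r4:1,r5:3
  c4: issue SUB r0<-Add3  regs: r0:Add3,r1:Add1,r2:Add2,r3:4,r4:1,r5:3
  c5: CDB Add1=1; issue SUB r2<-Add1  regs: r0:Add3,r1:1,r2:Add1,r3:4,r4:1,r5:3
  c6: CDB Add2=10; issue MUL r4<-Mul1  regs: r0:Add3,r1:1,r2:Add1,r3:4,r4:Mul1,r5:3

STATUS = TAG Add1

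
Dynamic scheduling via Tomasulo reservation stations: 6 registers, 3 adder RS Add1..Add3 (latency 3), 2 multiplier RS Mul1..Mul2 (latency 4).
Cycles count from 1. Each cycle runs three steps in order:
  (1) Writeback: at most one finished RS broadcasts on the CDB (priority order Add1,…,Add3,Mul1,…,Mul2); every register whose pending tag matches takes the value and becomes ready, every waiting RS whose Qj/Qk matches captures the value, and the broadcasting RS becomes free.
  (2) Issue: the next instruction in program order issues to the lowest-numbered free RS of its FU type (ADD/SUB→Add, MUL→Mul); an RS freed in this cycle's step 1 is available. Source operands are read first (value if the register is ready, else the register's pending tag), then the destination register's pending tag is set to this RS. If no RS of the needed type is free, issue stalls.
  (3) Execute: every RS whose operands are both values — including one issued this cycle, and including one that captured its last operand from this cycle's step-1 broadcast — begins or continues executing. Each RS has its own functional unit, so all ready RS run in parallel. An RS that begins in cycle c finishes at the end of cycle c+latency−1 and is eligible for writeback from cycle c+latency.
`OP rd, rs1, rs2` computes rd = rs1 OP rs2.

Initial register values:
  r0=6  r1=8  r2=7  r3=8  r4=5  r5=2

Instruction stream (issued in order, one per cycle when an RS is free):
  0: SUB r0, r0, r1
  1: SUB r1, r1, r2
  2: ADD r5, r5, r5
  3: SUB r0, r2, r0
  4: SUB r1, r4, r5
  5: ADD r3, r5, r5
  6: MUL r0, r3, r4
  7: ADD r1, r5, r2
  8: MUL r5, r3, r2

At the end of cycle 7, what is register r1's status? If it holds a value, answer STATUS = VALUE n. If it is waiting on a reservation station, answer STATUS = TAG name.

  c1: issue SUB r0<-Add1  regs: r0:Add1,r1:8,r2:7,r3:8,r4:5,r5:2
  c2: issue SUB r1<-Add2  regs: r0:Add1,r1:Add2,r2:7,r3:8,r4:5,r5:2
  c3: issue ADD r5<-Add3  regs: r0:Add1,r1:Add2,r2:7,r3:8,r4:5,r5:Add3
  c4: CDB Add1=-2; issue SUB r0<-Add1  regs: r0:Add1,r1:Add2,r2:7,r3:8,r4:5,r5:Add3
  c5: CDB Add2=1; issue SUB r1<-Add2  regs: r0:Add1,r1:Add2,r2:7,r3:8,r4:5,r5:Add3
  c6: CDB Add3=4; issue ADD r3<-Add3  regs: r0:Add1,r1:Add2,r2:7,r3:Add3,r4:5,r5:4
  c7: CDB Add1=9; issue MUL r0<-Mul1  regs: r0:Mul1,r1:Add2,r2:7,r3:Add3,r4:5,r5:4

STATUS = TAG Add2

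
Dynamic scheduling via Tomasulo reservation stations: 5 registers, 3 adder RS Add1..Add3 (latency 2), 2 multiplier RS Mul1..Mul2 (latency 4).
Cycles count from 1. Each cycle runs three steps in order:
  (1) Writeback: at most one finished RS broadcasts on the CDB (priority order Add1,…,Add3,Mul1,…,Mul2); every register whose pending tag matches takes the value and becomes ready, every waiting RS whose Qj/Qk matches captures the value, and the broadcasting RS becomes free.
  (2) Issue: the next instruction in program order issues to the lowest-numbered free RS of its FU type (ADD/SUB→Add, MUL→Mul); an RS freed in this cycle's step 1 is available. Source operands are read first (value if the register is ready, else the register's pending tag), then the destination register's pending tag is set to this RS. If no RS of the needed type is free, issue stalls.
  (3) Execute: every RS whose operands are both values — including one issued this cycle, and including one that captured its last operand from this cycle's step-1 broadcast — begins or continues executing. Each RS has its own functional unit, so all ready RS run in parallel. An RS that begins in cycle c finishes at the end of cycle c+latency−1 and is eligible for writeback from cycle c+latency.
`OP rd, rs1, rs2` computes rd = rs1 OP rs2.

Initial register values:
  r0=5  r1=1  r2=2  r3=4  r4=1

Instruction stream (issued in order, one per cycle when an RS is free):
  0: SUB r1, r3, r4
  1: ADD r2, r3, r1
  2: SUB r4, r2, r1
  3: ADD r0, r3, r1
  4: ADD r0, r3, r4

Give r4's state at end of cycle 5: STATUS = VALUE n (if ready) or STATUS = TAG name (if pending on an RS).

cycle 1: issue SUB r1<-Add1 // r0:5,r1:Add1,r2:2,r3:4,r4:1
cycle 2: issue ADD r2<-Add2 // r0:5,r1:Add1,r2:Add2,r3:4,r4:1
cycle 3: CDB Add1=3; issue SUB r4<-Add1 // r0:5,r1:3,r2:Add2,r3:4,r4:Add1
cycle 4: issue ADD r0<-Add3 // r0:Add3,r1:3,r2:Add2,r3:4,r4:Add1
cycle 5: CDB Add2=7; issue ADD r0<-Add2 // r0:Add2,r1:3,r2:7,r3:4,r4:Add1

STATUS = TAG Add1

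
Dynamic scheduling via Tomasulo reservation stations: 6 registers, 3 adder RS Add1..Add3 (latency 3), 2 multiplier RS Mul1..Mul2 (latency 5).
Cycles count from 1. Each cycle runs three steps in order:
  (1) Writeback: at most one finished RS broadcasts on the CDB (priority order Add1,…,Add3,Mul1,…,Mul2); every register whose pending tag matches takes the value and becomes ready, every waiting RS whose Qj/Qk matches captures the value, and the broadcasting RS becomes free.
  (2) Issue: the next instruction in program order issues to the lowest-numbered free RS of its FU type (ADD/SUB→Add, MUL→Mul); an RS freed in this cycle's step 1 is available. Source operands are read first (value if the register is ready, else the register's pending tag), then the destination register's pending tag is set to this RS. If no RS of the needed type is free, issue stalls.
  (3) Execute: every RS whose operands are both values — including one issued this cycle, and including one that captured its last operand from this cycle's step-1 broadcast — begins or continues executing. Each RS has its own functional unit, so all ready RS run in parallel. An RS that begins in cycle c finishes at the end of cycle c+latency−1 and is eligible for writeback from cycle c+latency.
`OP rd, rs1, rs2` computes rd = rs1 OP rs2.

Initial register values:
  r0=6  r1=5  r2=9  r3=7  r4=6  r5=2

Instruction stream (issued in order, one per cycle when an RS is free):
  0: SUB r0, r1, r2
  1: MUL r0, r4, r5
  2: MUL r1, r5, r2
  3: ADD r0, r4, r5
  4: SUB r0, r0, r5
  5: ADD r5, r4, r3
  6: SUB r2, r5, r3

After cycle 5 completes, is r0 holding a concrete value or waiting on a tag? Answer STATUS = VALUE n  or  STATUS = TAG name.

STATUS = TAG Add2

cycle 1: issue SUB r0<-Add1 // r0:Add1,r1:5,r2:9,r3:7,r4:6,r5:2
cycle 2: issue MUL r0<-Mul1 // r0:Mul1,r1:5,r2:9,r3:7,r4:6,r5:2
cycle 3: issue MUL r1<-Mul2 // r0:Mul1,r1:Mul2,r2:9,r3:7,r4:6,r5:2
cycle 4: CDB Add1=-4; issue ADD r0<-Add1 // r0:Add1,r1:Mul2,r2:9,r3:7,r4:6,r5:2
cycle 5: issue SUB r0<-Add2 // r0:Add2,r1:Mul2,r2:9,r3:7,r4:6,r5:2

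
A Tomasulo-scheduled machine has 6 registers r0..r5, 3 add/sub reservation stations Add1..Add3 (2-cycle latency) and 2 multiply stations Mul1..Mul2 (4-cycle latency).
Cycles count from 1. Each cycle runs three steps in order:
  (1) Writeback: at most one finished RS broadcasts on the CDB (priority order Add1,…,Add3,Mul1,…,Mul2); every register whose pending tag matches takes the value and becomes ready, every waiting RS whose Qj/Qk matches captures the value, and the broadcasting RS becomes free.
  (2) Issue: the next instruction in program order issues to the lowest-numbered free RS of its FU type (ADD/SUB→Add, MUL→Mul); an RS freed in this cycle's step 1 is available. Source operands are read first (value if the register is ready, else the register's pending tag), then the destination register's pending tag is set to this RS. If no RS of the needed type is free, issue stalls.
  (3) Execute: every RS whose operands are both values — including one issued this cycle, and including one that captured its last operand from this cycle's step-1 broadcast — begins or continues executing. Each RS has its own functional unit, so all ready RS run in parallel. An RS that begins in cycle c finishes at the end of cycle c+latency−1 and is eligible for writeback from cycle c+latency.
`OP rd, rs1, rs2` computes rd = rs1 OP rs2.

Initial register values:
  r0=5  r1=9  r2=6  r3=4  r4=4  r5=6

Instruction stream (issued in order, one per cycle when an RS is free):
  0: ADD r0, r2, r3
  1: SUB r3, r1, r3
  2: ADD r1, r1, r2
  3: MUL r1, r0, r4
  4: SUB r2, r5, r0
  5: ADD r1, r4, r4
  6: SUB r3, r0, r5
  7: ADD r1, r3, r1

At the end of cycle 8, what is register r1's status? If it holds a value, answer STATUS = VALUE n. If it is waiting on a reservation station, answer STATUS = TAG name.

STATUS = TAG Add2

  c1: issue ADD r0<-Add1  regs: r0:Add1,r1:9,r2:6,r3:4,r4:4,r5:6
  c2: issue SUB r3<-Add2  regs: r0:Add1,r1:9,r2:6,r3:Add2,r4:4,r5:6
  c3: CDB Add1=10; issue ADD r1<-Add1  regs: r0:10,r1:Add1,r2:6,r3:Add2,r4:4,r5:6
  c4: CDB Add2=5; issue MUL r1<-Mul1  regs: r0:10,r1:Mul1,r2:6,r3:5,r4:4,r5:6
  c5: CDB Add1=15; issue SUB r2<-Add1  regs: r0:10,r1:Mul1,r2:Add1,r3:5,r4:4,r5:6
  c6: issue ADD r1<-Add2  regs: r0:10,r1:Add2,r2:Add1,r3:5,r4:4,r5:6
  c7: CDB Add1=-4; issue SUB r3<-Add1  regs: r0:10,r1:Add2,r2:-4,r3:Add1,r4:4,r5:6
  c8: CDB Add2=8; issue ADD r1<-Add2  regs: r0:10,r1:Add2,r2:-4,r3:Add1,r4:4,r5:6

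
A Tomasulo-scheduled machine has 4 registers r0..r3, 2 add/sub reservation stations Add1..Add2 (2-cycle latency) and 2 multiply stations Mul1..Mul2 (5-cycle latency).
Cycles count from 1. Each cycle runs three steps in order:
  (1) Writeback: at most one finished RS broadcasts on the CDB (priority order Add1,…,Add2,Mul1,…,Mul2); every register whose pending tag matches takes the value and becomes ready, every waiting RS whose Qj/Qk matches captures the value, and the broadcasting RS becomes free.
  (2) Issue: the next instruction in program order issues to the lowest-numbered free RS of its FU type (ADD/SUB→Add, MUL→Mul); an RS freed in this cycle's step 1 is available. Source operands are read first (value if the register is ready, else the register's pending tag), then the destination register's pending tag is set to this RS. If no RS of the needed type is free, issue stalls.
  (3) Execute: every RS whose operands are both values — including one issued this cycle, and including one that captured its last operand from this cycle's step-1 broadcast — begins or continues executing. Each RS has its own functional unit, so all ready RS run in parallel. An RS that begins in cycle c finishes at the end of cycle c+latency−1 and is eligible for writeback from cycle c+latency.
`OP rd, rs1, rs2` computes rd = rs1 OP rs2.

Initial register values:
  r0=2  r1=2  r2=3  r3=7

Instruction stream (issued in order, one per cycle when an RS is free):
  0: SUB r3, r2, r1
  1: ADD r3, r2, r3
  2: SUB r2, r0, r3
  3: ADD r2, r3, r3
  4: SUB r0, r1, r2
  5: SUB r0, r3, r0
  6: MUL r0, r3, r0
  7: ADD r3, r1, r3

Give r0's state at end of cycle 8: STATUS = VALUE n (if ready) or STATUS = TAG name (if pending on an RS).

STATUS = TAG Add2

c1: issue SUB r3<-Add1 | r0:2,r1:2,r2:3,r3:Add1
c2: issue ADD r3<-Add2 | r0:2,r1:2,r2:3,r3:Add2
c3: CDB Add1=1; issue SUB r2<-Add1 | r0:2,r1:2,r2:Add1,r3:Add2
c4: stall | r0:2,r1:2,r2:Add1,r3:Add2
c5: CDB Add2=4; issue ADD r2<-Add2 | r0:2,r1:2,r2:Add2,r3:4
c6: stall | r0:2,r1:2,r2:Add2,r3:4
c7: CDB Add1=-2; issue SUB r0<-Add1 | r0:Add1,r1:2,r2:Add2,r3:4
c8: CDB Add2=8; issue SUB r0<-Add2 | r0:Add2,r1:2,r2:8,r3:4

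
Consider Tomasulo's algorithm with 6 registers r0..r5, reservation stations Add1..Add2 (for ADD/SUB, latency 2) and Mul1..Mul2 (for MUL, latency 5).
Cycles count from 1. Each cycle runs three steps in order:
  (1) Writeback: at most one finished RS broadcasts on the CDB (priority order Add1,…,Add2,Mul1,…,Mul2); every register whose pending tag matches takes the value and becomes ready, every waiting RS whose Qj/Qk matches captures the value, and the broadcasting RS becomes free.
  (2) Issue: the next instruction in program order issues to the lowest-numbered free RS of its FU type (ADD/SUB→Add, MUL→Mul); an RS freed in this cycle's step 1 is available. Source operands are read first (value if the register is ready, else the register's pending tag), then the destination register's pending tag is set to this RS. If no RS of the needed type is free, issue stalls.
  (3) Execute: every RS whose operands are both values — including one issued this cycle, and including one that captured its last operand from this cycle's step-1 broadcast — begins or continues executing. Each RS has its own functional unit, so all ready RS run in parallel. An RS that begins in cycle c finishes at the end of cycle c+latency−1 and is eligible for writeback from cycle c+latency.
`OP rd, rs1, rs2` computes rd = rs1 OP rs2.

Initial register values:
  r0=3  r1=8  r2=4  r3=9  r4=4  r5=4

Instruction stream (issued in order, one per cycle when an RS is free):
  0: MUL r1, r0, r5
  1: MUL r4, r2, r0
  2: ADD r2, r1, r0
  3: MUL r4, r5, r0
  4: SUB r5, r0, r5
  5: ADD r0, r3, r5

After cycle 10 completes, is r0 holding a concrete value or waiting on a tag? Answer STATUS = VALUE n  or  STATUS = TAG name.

STATUS = TAG Add1

cycle 1: issue MUL r1<-Mul1 // r0:3,r1:Mul1,r2:4,r3:9,r4:4,r5:4
cycle 2: issue MUL r4<-Mul2 // r0:3,r1:Mul1,r2:4,r3:9,r4:Mul2,r5:4
cycle 3: issue ADD r2<-Add1 // r0:3,r1:Mul1,r2:Add1,r3:9,r4:Mul2,r5:4
cycle 4: stall // r0:3,r1:Mul1,r2:Add1,r3:9,r4:Mul2,r5:4
cycle 5: stall // r0:3,r1:Mul1,r2:Add1,r3:9,r4:Mul2,r5:4
cycle 6: CDB Mul1=12; issue MUL r4<-Mul1 // r0:3,r1:12,r2:Add1,r3:9,r4:Mul1,r5:4
cycle 7: CDB Mul2=12; issue SUB r5<-Add2 // r0:3,r1:12,r2:Add1,r3:9,r4:Mul1,r5:Add2
cycle 8: CDB Add1=15; issue ADD r0<-Add1 // r0:Add1,r1:12,r2:15,r3:9,r4:Mul1,r5:Add2
cycle 9: CDB Add2=-1 // r0:Add1,r1:12,r2:15,r3:9,r4:Mul1,r5:-1
cycle 10: - // r0:Add1,r1:12,r2:15,r3:9,r4:Mul1,r5:-1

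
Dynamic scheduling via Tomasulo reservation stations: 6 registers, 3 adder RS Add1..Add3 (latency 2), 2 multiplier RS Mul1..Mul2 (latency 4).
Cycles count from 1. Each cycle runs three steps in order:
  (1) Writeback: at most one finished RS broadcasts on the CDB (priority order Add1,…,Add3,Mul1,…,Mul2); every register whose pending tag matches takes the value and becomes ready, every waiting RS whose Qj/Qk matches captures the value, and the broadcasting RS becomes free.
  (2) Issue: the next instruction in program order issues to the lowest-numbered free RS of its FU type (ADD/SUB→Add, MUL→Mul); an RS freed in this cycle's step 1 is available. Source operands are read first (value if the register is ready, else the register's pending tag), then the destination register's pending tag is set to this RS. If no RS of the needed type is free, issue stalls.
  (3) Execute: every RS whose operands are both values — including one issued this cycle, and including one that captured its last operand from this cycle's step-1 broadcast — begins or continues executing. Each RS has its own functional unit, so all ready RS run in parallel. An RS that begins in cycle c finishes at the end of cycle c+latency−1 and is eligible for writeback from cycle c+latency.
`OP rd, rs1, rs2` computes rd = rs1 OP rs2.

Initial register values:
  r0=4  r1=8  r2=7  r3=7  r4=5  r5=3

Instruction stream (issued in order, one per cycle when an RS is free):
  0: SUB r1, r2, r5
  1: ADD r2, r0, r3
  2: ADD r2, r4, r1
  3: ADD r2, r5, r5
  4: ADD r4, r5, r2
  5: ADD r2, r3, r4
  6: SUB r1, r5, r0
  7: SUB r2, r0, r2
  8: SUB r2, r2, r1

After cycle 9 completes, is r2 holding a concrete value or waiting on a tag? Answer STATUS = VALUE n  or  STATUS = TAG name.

STATUS = TAG Add3

  c1: issue SUB r1<-Add1  regs: r0:4,r1:Add1,r2:7,r3:7,r4:5,r5:3
  c2: issue ADD r2<-Add2  regs: r0:4,r1:Add1,r2:Add2,r3:7,r4:5,r5:3
  c3: CDB Add1=4; issue ADD r2<-Add1  regs: r0:4,r1:4,r2:Add1,r3:7,r4:5,r5:3
  c4: CDB Add2=11; issue ADD r2<-Add2  regs: r0:4,r1:4,r2:Add2,r3:7,r4:5,r5:3
  c5: CDB Add1=9; issue ADD r4<-Add1  regs: r0:4,r1:4,r2:Add2,r3:7,r4:Add1,r5:3
  c6: CDB Add2=6; issue ADD r2<-Add2  regs: r0:4,r1:4,r2:Add2,r3:7,r4:Add1,r5:3
  c7: issue SUB r1<-Add3  regs: r0:4,r1:Add3,r2:Add2,r3:7,r4:Add1,r5:3
  c8: CDB Add1=9; issue SUB r2<-Add1  regs: r0:4,r1:Add3,r2:Add1,r3:7,r4:9,r5:3
  c9: CDB Add3=-1; issue SUB r2<-Add3  regs: r0:4,r1:-1,r2:Add3,r3:7,r4:9,r5:3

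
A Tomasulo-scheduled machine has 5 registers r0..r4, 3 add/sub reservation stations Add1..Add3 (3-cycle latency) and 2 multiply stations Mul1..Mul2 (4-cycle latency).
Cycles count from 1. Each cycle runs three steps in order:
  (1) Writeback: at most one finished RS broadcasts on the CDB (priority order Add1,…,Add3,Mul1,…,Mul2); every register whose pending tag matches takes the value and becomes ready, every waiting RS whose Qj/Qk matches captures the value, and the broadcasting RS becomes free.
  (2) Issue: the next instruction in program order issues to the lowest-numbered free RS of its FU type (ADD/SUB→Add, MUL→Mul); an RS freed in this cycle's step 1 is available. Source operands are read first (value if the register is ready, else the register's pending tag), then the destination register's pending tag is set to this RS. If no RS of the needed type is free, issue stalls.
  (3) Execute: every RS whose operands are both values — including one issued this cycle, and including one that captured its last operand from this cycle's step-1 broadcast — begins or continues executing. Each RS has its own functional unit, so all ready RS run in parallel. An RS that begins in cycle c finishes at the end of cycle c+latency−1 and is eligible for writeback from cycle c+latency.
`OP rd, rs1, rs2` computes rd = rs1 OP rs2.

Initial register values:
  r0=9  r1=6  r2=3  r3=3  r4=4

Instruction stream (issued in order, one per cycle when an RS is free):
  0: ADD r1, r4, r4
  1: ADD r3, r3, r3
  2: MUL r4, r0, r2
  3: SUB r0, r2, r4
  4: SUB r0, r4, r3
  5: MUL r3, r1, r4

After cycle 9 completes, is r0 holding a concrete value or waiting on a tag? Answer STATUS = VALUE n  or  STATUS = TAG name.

c1: issue ADD r1<-Add1 | r0:9,r1:Add1,r2:3,r3:3,r4:4
c2: issue ADD r3<-Add2 | r0:9,r1:Add1,r2:3,r3:Add2,r4:4
c3: issue MUL r4<-Mul1 | r0:9,r1:Add1,r2:3,r3:Add2,r4:Mul1
c4: CDB Add1=8; issue SUB r0<-Add1 | r0:Add1,r1:8,r2:3,r3:Add2,r4:Mul1
c5: CDB Add2=6; issue SUB r0<-Add2 | r0:Add2,r1:8,r2:3,r3:6,r4:Mul1
c6: issue MUL r3<-Mul2 | r0:Add2,r1:8,r2:3,r3:Mul2,r4:Mul1
c7: CDB Mul1=27 | r0:Add2,r1:8,r2:3,r3:Mul2,r4:27
c8: - | r0:Add2,r1:8,r2:3,r3:Mul2,r4:27
c9: - | r0:Add2,r1:8,r2:3,r3:Mul2,r4:27

STATUS = TAG Add2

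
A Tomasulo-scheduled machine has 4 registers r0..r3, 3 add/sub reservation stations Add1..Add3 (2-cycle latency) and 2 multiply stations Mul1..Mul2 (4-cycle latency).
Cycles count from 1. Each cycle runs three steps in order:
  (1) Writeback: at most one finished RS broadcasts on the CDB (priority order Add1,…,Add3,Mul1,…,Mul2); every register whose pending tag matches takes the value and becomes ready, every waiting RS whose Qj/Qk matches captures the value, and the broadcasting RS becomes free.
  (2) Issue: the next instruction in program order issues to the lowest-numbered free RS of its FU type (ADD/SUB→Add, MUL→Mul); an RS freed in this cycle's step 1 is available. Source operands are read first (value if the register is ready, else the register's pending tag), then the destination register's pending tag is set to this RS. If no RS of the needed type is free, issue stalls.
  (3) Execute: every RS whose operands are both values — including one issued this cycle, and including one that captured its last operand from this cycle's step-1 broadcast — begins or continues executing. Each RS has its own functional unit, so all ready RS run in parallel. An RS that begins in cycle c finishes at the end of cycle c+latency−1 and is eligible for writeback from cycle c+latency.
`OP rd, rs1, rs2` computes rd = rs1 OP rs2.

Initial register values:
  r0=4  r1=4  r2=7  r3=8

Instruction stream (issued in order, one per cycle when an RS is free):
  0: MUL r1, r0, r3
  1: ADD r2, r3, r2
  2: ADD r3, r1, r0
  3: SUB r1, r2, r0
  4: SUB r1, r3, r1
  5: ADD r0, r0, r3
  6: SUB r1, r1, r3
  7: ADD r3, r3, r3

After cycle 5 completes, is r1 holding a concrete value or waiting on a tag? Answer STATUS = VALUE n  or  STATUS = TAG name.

STATUS = TAG Add3

cycle 1: issue MUL r1<-Mul1 // r0:4,r1:Mul1,r2:7,r3:8
cycle 2: issue ADD r2<-Add1 // r0:4,r1:Mul1,r2:Add1,r3:8
cycle 3: issue ADD r3<-Add2 // r0:4,r1:Mul1,r2:Add1,r3:Add2
cycle 4: CDB Add1=15; issue SUB r1<-Add1 // r0:4,r1:Add1,r2:15,r3:Add2
cycle 5: CDB Mul1=32; issue SUB r1<-Add3 // r0:4,r1:Add3,r2:15,r3:Add2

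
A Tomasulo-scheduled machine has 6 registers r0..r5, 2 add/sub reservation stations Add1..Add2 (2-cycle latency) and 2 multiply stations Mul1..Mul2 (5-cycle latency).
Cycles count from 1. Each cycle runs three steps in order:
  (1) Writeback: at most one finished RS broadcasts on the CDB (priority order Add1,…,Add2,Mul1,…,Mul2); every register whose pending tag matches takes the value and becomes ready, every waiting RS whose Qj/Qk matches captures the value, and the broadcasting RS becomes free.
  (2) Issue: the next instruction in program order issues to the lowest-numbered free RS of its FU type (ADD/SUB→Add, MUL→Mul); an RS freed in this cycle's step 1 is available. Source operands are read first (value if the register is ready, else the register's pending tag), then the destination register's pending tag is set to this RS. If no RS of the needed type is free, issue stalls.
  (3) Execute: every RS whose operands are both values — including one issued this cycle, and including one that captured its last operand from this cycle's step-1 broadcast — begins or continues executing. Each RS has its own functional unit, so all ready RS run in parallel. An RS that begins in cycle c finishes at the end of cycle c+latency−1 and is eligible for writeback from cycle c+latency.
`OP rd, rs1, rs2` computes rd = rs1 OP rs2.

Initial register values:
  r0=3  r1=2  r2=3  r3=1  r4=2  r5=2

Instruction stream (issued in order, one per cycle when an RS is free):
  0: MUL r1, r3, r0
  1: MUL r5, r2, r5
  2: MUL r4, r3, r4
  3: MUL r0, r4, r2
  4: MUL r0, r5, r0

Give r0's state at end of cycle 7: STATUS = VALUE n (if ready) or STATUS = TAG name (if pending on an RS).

STATUS = TAG Mul2

cycle 1: issue MUL r1<-Mul1 // r0:3,r1:Mul1,r2:3,r3:1,r4:2,r5:2
cycle 2: issue MUL r5<-Mul2 // r0:3,r1:Mul1,r2:3,r3:1,r4:2,r5:Mul2
cycle 3: stall // r0:3,r1:Mul1,r2:3,r3:1,r4:2,r5:Mul2
cycle 4: stall // r0:3,r1:Mul1,r2:3,r3:1,r4:2,r5:Mul2
cycle 5: stall // r0:3,r1:Mul1,r2:3,r3:1,r4:2,r5:Mul2
cycle 6: CDB Mul1=3; issue MUL r4<-Mul1 // r0:3,r1:3,r2:3,r3:1,r4:Mul1,r5:Mul2
cycle 7: CDB Mul2=6; issue MUL r0<-Mul2 // r0:Mul2,r1:3,r2:3,r3:1,r4:Mul1,r5:6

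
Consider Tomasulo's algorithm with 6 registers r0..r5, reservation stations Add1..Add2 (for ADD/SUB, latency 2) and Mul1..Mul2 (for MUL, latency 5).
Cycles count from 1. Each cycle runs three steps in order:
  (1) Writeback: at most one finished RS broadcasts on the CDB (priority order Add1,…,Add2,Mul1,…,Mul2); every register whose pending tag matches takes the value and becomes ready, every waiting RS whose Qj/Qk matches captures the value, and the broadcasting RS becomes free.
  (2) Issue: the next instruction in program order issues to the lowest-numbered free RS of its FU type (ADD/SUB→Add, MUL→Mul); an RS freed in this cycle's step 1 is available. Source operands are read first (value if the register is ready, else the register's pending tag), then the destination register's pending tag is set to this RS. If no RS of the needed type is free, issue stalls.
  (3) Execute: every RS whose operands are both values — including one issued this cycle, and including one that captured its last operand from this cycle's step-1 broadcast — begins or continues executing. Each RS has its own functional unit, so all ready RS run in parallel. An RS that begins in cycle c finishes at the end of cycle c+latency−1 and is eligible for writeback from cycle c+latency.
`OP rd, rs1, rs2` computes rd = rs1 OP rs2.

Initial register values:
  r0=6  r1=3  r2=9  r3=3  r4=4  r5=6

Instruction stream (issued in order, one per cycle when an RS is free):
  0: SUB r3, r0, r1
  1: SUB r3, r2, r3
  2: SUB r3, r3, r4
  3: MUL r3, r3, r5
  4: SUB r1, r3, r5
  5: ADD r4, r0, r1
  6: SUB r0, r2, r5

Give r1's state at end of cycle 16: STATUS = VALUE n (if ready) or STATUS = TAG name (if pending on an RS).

STATUS = VALUE 6

  c1: issue SUB r3<-Add1  regs: r0:6,r1:3,r2:9,r3:Add1,r4:4,r5:6
  c2: issue SUB r3<-Add2  regs: r0:6,r1:3,r2:9,r3:Add2,r4:4,r5:6
  c3: CDB Add1=3; issue SUB r3<-Add1  regs: r0:6,r1:3,r2:9,r3:Add1,r4:4,r5:6
  c4: issue MUL r3<-Mul1  regs: r0:6,r1:3,r2:9,r3:Mul1,r4:4,r5:6
  c5: CDB Add2=6; issue SUB r1<-Add2  regs: r0:6,r1:Add2,r2:9,r3:Mul1,r4:4,r5:6
  c6: stall  regs: r0:6,r1:Add2,r2:9,r3:Mul1,r4:4,r5:6
  c7: CDB Add1=2; issue ADD r4<-Add1  regs: r0:6,r1:Add2,r2:9,r3:Mul1,r4:Add1,r5:6
  c8: stall  regs: r0:6,r1:Add2,r2:9,r3:Mul1,r4:Add1,r5:6
  c9: stall  regs: r0:6,r1:Add2,r2:9,r3:Mul1,r4:Add1,r5:6
  c10: stall  regs: r0:6,r1:Add2,r2:9,r3:Mul1,r4:Add1,r5:6
  c11: stall  regs: r0:6,r1:Add2,r2:9,r3:Mul1,r4:Add1,r5:6
  c12: CDB Mul1=12; stall  regs: r0:6,r1:Add2,r2:9,r3:12,r4:Add1,r5:6
  c13: stall  regs: r0:6,r1:Add2,r2:9,r3:12,r4:Add1,r5:6
  c14: CDB Add2=6; issue SUB r0<-Add2  regs: r0:Add2,r1:6,r2:9,r3:12,r4:Add1,r5:6
  c15: -  regs: r0:Add2,r1:6,r2:9,r3:12,r4:Add1,r5:6
  c16: CDB Add1=12  regs: r0:Add2,r1:6,r2:9,r3:12,r4:12,r5:6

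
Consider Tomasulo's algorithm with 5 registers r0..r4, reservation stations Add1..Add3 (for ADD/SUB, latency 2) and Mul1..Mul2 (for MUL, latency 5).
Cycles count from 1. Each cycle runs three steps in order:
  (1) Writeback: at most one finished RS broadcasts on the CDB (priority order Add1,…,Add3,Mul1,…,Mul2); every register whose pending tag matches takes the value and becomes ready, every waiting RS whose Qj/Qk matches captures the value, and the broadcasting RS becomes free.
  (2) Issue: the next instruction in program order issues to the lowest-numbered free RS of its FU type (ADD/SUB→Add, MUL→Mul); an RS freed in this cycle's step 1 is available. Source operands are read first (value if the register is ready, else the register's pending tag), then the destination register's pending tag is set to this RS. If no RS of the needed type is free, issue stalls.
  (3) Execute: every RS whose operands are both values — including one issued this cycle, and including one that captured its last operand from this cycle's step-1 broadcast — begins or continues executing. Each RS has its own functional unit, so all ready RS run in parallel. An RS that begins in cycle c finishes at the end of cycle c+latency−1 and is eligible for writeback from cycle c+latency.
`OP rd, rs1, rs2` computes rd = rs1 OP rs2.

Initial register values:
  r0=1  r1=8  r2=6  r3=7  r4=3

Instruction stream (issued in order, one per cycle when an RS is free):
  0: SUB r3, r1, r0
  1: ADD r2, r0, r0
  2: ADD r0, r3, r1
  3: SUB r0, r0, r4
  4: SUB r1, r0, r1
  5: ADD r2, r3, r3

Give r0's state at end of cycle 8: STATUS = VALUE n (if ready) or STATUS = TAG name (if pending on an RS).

STATUS = VALUE 12

  c1: issue SUB r3<-Add1  regs: r0:1,r1:8,r2:6,r3:Add1,r4:3
  c2: issue ADD r2<-Add2  regs: r0:1,r1:8,r2:Add2,r3:Add1,r4:3
  c3: CDB Add1=7; issue ADD r0<-Add1  regs: r0:Add1,r1:8,r2:Add2,r3:7,r4:3
  c4: CDB Add2=2; issue SUB r0<-Add2  regs: r0:Add2,r1:8,r2:2,r3:7,r4:3
  c5: CDB Add1=15; issue SUB r1<-Add1  regs: r0:Add2,r1:Add1,r2:2,r3:7,r4:3
  c6: issue ADD r2<-Add3  regs: r0:Add2,r1:Add1,r2:Add3,r3:7,r4:3
  c7: CDB Add2=12  regs: r0:12,r1:Add1,r2:Add3,r3:7,r4:3
  c8: CDB Add3=14  regs: r0:12,r1:Add1,r2:14,r3:7,r4:3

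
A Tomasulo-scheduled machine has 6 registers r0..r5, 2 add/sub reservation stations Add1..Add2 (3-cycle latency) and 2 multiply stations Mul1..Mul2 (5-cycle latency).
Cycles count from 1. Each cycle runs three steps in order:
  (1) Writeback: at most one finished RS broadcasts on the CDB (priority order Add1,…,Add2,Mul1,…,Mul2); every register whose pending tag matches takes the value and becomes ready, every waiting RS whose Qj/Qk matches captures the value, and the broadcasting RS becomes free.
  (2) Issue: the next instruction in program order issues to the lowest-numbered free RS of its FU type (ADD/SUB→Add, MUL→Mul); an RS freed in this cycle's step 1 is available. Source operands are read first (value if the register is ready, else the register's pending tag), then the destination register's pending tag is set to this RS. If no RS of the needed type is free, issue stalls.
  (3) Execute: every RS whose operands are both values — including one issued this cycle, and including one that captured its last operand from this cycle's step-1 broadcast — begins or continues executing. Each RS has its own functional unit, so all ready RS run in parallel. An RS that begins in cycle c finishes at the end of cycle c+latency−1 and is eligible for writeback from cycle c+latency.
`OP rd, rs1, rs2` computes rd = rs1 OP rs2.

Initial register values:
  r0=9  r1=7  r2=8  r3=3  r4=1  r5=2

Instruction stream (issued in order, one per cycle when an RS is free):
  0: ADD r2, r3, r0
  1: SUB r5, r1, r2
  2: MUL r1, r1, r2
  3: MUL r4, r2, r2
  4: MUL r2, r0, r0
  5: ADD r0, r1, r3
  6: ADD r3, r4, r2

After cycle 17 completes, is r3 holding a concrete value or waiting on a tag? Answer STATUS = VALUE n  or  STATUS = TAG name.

c1: issue ADD r2<-Add1 | r0:9,r1:7,r2:Add1,r3:3,r4:1,r5:2
c2: issue SUB r5<-Add2 | r0:9,r1:7,r2:Add1,r3:3,r4:1,r5:Add2
c3: issue MUL r1<-Mul1 | r0:9,r1:Mul1,r2:Add1,r3:3,r4:1,r5:Add2
c4: CDB Add1=12; issue MUL r4<-Mul2 | r0:9,r1:Mul1,r2:12,r3:3,r4:Mul2,r5:Add2
c5: stall | r0:9,r1:Mul1,r2:12,r3:3,r4:Mul2,r5:Add2
c6: stall | r0:9,r1:Mul1,r2:12,r3:3,r4:Mul2,r5:Add2
c7: CDB Add2=-5; stall | r0:9,r1:Mul1,r2:12,r3:3,r4:Mul2,r5:-5
c8: stall | r0:9,r1:Mul1,r2:12,r3:3,r4:Mul2,r5:-5
c9: CDB Mul1=84; issue MUL r2<-Mul1 | r0:9,r1:84,r2:Mul1,r3:3,r4:Mul2,r5:-5
c10: CDB Mul2=144; issue ADD r0<-Add1 | r0:Add1,r1:84,r2:Mul1,r3:3,r4:144,r5:-5
c11: issue ADD r3<-Add2 | r0:Add1,r1:84,r2:Mul1,r3:Add2,r4:144,r5:-5
c12: - | r0:Add1,r1:84,r2:Mul1,r3:Add2,r4:144,r5:-5
c13: CDB Add1=87 | r0:87,r1:84,r2:Mul1,r3:Add2,r4:144,r5:-5
c14: CDB Mul1=81 | r0:87,r1:84,r2:81,r3:Add2,r4:144,r5:-5
c15: - | r0:87,r1:84,r2:81,r3:Add2,r4:144,r5:-5
c16: - | r0:87,r1:84,r2:81,r3:Add2,r4:144,r5:-5
c17: CDB Add2=225 | r0:87,r1:84,r2:81,r3:225,r4:144,r5:-5

STATUS = VALUE 225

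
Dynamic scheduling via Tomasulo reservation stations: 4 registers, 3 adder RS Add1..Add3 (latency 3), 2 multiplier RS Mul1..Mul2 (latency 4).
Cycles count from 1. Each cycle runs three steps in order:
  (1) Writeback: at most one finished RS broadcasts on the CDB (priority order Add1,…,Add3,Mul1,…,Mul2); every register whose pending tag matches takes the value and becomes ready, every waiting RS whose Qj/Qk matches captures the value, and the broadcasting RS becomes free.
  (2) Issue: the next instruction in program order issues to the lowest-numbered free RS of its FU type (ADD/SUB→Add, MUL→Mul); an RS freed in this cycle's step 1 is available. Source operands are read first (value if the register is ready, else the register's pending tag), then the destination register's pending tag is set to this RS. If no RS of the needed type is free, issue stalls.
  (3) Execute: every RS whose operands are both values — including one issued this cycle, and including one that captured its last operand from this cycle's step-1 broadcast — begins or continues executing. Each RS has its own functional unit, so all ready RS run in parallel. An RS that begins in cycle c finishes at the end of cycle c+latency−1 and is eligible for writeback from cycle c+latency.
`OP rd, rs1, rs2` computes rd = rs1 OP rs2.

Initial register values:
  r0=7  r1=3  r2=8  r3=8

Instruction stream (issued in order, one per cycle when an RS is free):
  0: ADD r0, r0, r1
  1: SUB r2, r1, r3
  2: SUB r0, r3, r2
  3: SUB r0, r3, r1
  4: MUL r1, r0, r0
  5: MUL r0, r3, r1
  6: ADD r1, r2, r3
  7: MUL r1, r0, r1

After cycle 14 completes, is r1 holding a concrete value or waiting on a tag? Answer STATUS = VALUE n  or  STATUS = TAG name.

STATUS = TAG Mul1

  c1: issue ADD r0<-Add1  regs: r0:Add1,r1:3,r2:8,r3:8
  c2: issue SUB r2<-Add2  regs: r0:Add1,r1:3,r2:Add2,r3:8
  c3: issue SUB r0<-Add3  regs: r0:Add3,r1:3,r2:Add2,r3:8
  c4: CDB Add1=10; issue SUB r0<-Add1  regs: r0:Add1,r1:3,r2:Add2,r3:8
  c5: CDB Add2=-5; issue MUL r1<-Mul1  regs: r0:Add1,r1:Mul1,r2:-5,r3:8
  c6: issue MUL r0<-Mul2  regs: r0:Mul2,r1:Mul1,r2:-5,r3:8
  c7: CDB Add1=5; issue ADD r1<-Add1  regs: r0:Mul2,r1:Add1,r2:-5,r3:8
  c8: CDB Add3=13; stall  regs: r0:Mul2,r1:Add1,r2:-5,r3:8
  c9: stall  regs: r0:Mul2,r1:Add1,r2:-5,r3:8
  c10: CDB Add1=3; stall  regs: r0:Mul2,r1:3,r2:-5,r3:8
  c11: CDB Mul1=25; issue MUL r1<-Mul1  regs: r0:Mul2,r1:Mul1,r2:-5,r3:8
  c12: -  regs: r0:Mul2,r1:Mul1,r2:-5,r3:8
  c13: -  regs: r0:Mul2,r1:Mul1,r2:-5,r3:8
  c14: -  regs: r0:Mul2,r1:Mul1,r2:-5,r3:8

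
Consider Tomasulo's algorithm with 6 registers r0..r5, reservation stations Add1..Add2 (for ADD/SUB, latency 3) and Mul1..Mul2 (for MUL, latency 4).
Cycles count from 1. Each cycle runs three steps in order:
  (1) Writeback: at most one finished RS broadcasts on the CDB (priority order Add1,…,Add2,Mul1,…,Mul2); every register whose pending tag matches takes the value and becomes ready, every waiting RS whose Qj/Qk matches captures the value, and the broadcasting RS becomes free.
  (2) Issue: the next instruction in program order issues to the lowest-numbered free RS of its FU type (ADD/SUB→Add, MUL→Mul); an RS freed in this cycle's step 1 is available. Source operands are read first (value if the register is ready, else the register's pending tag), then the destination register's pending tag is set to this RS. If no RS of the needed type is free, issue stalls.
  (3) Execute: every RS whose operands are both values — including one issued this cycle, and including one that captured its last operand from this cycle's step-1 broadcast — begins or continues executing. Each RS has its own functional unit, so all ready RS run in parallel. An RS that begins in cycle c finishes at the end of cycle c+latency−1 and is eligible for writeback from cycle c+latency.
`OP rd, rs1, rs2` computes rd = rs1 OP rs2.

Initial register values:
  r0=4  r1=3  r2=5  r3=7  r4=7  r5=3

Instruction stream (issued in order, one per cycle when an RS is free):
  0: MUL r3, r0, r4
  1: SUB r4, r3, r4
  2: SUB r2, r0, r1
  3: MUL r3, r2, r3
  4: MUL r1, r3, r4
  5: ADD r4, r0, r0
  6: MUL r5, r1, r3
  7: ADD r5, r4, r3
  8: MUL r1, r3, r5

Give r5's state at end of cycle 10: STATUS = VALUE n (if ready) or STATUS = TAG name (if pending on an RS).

STATUS = TAG Mul2

cycle 1: issue MUL r3<-Mul1 // r0:4,r1:3,r2:5,r3:Mul1,r4:7,r5:3
cycle 2: issue SUB r4<-Add1 // r0:4,r1:3,r2:5,r3:Mul1,r4:Add1,r5:3
cycle 3: issue SUB r2<-Add2 // r0:4,r1:3,r2:Add2,r3:Mul1,r4:Add1,r5:3
cycle 4: issue MUL r3<-Mul2 // r0:4,r1:3,r2:Add2,r3:Mul2,r4:Add1,r5:3
cycle 5: CDB Mul1=28; issue MUL r1<-Mul1 // r0:4,r1:Mul1,r2:Add2,r3:Mul2,r4:Add1,r5:3
cycle 6: CDB Add2=1; issue ADD r4<-Add2 // r0:4,r1:Mul1,r2:1,r3:Mul2,r4:Add2,r5:3
cycle 7: stall // r0:4,r1:Mul1,r2:1,r3:Mul2,r4:Add2,r5:3
cycle 8: CDB Add1=21; stall // r0:4,r1:Mul1,r2:1,r3:Mul2,r4:Add2,r5:3
cycle 9: CDB Add2=8; stall // r0:4,r1:Mul1,r2:1,r3:Mul2,r4:8,r5:3
cycle 10: CDB Mul2=28; issue MUL r5<-Mul2 // r0:4,r1:Mul1,r2:1,r3:28,r4:8,r5:Mul2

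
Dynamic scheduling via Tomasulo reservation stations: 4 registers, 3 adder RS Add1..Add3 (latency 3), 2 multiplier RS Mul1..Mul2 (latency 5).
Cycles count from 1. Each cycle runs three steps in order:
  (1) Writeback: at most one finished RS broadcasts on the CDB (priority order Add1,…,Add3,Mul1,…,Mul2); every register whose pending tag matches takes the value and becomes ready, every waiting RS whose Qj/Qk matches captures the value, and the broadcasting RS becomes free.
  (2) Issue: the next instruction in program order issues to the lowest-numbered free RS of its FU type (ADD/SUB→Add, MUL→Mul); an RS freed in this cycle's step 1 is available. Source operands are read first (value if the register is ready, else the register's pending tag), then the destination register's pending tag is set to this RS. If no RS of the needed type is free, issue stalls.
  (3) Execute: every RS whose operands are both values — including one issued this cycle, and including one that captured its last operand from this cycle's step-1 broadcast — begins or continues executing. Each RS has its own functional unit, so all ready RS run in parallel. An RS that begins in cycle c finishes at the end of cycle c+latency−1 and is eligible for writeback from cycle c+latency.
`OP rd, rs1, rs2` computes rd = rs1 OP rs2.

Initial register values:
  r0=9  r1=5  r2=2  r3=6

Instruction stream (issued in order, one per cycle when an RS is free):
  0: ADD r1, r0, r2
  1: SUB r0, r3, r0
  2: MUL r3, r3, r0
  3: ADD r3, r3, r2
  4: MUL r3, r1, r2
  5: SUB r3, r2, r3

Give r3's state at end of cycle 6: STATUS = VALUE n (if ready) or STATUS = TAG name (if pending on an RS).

  c1: issue ADD r1<-Add1  regs: r0:9,r1:Add1,r2:2,r3:6
  c2: issue SUB r0<-Add2  regs: r0:Add2,r1:Add1,r2:2,r3:6
  c3: issue MUL r3<-Mul1  regs: r0:Add2,r1:Add1,r2:2,r3:Mul1
  c4: CDB Add1=11; issue ADD r3<-Add1  regs: r0:Add2,r1:11,r2:2,r3:Add1
  c5: CDB Add2=-3; issue MUL r3<-Mul2  regs: r0:-3,r1:11,r2:2,r3:Mul2
  c6: issue SUB r3<-Add2  regs: r0:-3,r1:11,r2:2,r3:Add2

STATUS = TAG Add2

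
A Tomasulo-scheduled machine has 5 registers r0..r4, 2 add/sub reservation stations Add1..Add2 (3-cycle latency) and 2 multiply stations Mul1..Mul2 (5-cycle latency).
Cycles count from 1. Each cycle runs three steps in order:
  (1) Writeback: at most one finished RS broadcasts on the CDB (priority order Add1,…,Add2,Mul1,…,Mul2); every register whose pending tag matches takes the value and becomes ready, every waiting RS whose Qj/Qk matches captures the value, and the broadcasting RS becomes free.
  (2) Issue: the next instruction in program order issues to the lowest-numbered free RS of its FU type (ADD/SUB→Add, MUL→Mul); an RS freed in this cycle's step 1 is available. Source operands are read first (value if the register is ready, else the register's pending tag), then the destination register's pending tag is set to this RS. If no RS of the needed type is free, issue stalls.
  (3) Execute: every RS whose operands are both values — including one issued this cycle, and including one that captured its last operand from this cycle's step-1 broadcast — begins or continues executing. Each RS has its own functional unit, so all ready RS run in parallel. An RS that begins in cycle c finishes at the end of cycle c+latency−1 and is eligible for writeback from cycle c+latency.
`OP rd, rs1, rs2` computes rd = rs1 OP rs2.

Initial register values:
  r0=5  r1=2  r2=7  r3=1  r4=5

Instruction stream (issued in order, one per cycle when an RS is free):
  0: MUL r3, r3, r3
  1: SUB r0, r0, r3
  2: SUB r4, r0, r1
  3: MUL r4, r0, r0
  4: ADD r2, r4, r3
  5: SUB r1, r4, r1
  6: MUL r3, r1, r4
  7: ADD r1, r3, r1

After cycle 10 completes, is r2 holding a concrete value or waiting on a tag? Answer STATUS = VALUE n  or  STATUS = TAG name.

STATUS = TAG Add1

c1: issue MUL r3<-Mul1 | r0:5,r1:2,r2:7,r3:Mul1,r4:5
c2: issue SUB r0<-Add1 | r0:Add1,r1:2,r2:7,r3:Mul1,r4:5
c3: issue SUB r4<-Add2 | r0:Add1,r1:2,r2:7,r3:Mul1,r4:Add2
c4: issue MUL r4<-Mul2 | r0:Add1,r1:2,r2:7,r3:Mul1,r4:Mul2
c5: stall | r0:Add1,r1:2,r2:7,r3:Mul1,r4:Mul2
c6: CDB Mul1=1; stall | r0:Add1,r1:2,r2:7,r3:1,r4:Mul2
c7: stall | r0:Add1,r1:2,r2:7,r3:1,r4:Mul2
c8: stall | r0:Add1,r1:2,r2:7,r3:1,r4:Mul2
c9: CDB Add1=4; issue ADD r2<-Add1 | r0:4,r1:2,r2:Add1,r3:1,r4:Mul2
c10: stall | r0:4,r1:2,r2:Add1,r3:1,r4:Mul2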